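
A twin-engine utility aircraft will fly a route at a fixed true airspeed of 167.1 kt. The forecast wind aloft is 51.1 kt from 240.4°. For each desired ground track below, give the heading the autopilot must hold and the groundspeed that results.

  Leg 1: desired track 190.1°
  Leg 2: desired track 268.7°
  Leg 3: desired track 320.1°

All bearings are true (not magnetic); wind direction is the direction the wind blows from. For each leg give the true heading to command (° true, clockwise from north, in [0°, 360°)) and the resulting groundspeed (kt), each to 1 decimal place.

Leg 1: desired track 190.1°; wind correction +13.6° → command heading 203.7°, groundspeed 129.8 kt
Leg 2: desired track 268.7°; wind correction -8.3° → command heading 260.4°, groundspeed 120.3 kt
Leg 3: desired track 320.1°; wind correction -17.5° → command heading 302.6°, groundspeed 150.2 kt

Leg 1: heading=203.7°, groundspeed=129.8 kt
Leg 2: heading=260.4°, groundspeed=120.3 kt
Leg 3: heading=302.6°, groundspeed=150.2 kt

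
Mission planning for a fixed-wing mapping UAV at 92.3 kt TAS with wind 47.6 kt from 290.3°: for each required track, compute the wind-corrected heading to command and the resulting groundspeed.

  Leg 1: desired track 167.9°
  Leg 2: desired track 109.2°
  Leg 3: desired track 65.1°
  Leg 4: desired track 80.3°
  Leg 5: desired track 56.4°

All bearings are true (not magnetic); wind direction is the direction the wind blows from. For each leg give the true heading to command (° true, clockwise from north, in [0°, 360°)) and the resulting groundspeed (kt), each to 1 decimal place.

Leg 1: heading=193.7°, groundspeed=108.6 kt
Leg 2: heading=108.6°, groundspeed=139.9 kt
Leg 3: heading=43.6°, groundspeed=119.4 kt
Leg 4: heading=65.4°, groundspeed=130.4 kt
Leg 5: heading=31.8°, groundspeed=112.0 kt

Leg 1: desired track 167.9°; wind correction +25.8° → command heading 193.7°, groundspeed 108.6 kt
Leg 2: desired track 109.2°; wind correction -0.6° → command heading 108.6°, groundspeed 139.9 kt
Leg 3: desired track 65.1°; wind correction -21.5° → command heading 43.6°, groundspeed 119.4 kt
Leg 4: desired track 80.3°; wind correction -14.9° → command heading 65.4°, groundspeed 130.4 kt
Leg 5: desired track 56.4°; wind correction -24.6° → command heading 31.8°, groundspeed 112.0 kt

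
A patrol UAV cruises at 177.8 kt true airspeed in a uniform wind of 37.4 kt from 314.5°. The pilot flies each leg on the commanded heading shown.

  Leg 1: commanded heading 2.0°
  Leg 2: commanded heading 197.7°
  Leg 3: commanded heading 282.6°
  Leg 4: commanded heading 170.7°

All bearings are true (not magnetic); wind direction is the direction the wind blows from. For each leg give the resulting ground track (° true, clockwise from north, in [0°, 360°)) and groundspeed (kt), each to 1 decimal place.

Leg 1: track=12.2°, groundspeed=155.0 kt
Leg 2: track=188.0°, groundspeed=197.5 kt
Leg 3: track=274.9°, groundspeed=147.4 kt
Leg 4: track=164.6°, groundspeed=209.1 kt

Leg 1: heading 2.0°; drift +10.2° → track 12.2°, groundspeed 155.0 kt
Leg 2: heading 197.7°; drift -9.7° → track 188.0°, groundspeed 197.5 kt
Leg 3: heading 282.6°; drift -7.7° → track 274.9°, groundspeed 147.4 kt
Leg 4: heading 170.7°; drift -6.1° → track 164.6°, groundspeed 209.1 kt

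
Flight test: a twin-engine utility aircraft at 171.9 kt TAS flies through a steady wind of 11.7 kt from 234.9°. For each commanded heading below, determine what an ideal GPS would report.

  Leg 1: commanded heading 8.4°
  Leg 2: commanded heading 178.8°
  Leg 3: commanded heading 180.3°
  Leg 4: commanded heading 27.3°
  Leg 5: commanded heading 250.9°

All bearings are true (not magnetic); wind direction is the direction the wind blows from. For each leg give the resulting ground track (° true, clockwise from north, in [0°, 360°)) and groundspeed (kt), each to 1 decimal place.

Leg 1: heading 8.4°; drift +2.7° → track 11.1°, groundspeed 180.2 kt
Leg 2: heading 178.8°; drift -3.4° → track 175.4°, groundspeed 165.7 kt
Leg 3: heading 180.3°; drift -3.3° → track 177.0°, groundspeed 165.4 kt
Leg 4: heading 27.3°; drift +1.7° → track 29.0°, groundspeed 182.3 kt
Leg 5: heading 250.9°; drift +1.2° → track 252.1°, groundspeed 160.7 kt

Leg 1: track=11.1°, groundspeed=180.2 kt
Leg 2: track=175.4°, groundspeed=165.7 kt
Leg 3: track=177.0°, groundspeed=165.4 kt
Leg 4: track=29.0°, groundspeed=182.3 kt
Leg 5: track=252.1°, groundspeed=160.7 kt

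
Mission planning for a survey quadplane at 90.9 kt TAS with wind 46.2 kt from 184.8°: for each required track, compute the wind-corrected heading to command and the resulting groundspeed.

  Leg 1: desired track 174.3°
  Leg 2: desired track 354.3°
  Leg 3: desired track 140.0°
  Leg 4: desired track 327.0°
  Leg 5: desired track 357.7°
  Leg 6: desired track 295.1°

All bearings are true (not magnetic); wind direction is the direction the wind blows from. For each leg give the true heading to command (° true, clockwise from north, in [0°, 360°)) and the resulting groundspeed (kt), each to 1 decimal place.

Leg 1: heading=179.6°, groundspeed=45.1 kt
Leg 2: heading=349.0°, groundspeed=135.9 kt
Leg 3: heading=161.0°, groundspeed=52.1 kt
Leg 4: heading=308.8°, groundspeed=122.9 kt
Leg 5: heading=354.1°, groundspeed=136.6 kt
Leg 6: heading=266.6°, groundspeed=95.9 kt

Leg 1: desired track 174.3°; wind correction +5.3° → command heading 179.6°, groundspeed 45.1 kt
Leg 2: desired track 354.3°; wind correction -5.3° → command heading 349.0°, groundspeed 135.9 kt
Leg 3: desired track 140.0°; wind correction +21.0° → command heading 161.0°, groundspeed 52.1 kt
Leg 4: desired track 327.0°; wind correction -18.2° → command heading 308.8°, groundspeed 122.9 kt
Leg 5: desired track 357.7°; wind correction -3.6° → command heading 354.1°, groundspeed 136.6 kt
Leg 6: desired track 295.1°; wind correction -28.5° → command heading 266.6°, groundspeed 95.9 kt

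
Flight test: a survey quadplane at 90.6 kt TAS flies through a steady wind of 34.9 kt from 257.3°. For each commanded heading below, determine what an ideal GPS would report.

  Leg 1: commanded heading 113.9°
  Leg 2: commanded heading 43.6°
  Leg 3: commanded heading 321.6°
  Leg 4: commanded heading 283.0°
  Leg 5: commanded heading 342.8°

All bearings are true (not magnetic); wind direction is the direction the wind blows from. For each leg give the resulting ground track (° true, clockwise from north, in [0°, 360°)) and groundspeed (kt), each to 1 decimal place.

Leg 1: track=104.0°, groundspeed=120.4 kt
Leg 2: track=52.8°, groundspeed=121.2 kt
Leg 3: track=344.2°, groundspeed=81.8 kt
Leg 4: track=297.4°, groundspeed=61.1 kt
Leg 5: track=4.4°, groundspeed=94.5 kt

Leg 1: heading 113.9°; drift -9.9° → track 104.0°, groundspeed 120.4 kt
Leg 2: heading 43.6°; drift +9.2° → track 52.8°, groundspeed 121.2 kt
Leg 3: heading 321.6°; drift +22.6° → track 344.2°, groundspeed 81.8 kt
Leg 4: heading 283.0°; drift +14.4° → track 297.4°, groundspeed 61.1 kt
Leg 5: heading 342.8°; drift +21.6° → track 4.4°, groundspeed 94.5 kt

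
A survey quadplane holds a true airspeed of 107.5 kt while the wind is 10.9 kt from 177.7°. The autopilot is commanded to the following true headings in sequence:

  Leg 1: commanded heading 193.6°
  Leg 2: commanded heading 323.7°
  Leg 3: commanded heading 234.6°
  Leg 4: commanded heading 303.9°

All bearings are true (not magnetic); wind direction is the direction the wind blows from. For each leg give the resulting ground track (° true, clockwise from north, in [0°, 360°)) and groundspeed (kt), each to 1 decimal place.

Leg 1: heading 193.6°; drift +1.8° → track 195.4°, groundspeed 97.1 kt
Leg 2: heading 323.7°; drift +3.0° → track 326.7°, groundspeed 116.7 kt
Leg 3: heading 234.6°; drift +5.1° → track 239.7°, groundspeed 102.0 kt
Leg 4: heading 303.9°; drift +4.4° → track 308.3°, groundspeed 114.3 kt

Leg 1: track=195.4°, groundspeed=97.1 kt
Leg 2: track=326.7°, groundspeed=116.7 kt
Leg 3: track=239.7°, groundspeed=102.0 kt
Leg 4: track=308.3°, groundspeed=114.3 kt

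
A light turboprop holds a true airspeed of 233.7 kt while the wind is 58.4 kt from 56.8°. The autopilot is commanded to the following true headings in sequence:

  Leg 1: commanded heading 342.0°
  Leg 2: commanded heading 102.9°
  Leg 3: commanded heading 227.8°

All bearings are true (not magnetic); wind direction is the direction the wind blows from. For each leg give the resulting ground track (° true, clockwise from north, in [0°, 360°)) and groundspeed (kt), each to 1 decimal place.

Leg 1: heading 342.0°; drift -14.5° → track 327.5°, groundspeed 225.5 kt
Leg 2: heading 102.9°; drift +12.3° → track 115.2°, groundspeed 197.7 kt
Leg 3: heading 227.8°; drift +1.8° → track 229.6°, groundspeed 291.5 kt

Leg 1: track=327.5°, groundspeed=225.5 kt
Leg 2: track=115.2°, groundspeed=197.7 kt
Leg 3: track=229.6°, groundspeed=291.5 kt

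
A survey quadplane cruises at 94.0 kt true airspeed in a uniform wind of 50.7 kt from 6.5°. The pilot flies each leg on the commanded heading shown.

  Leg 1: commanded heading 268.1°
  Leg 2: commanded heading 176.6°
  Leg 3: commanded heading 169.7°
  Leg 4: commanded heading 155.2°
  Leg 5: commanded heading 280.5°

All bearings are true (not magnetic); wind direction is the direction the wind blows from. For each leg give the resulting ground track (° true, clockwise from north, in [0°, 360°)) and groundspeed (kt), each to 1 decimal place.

Leg 1: heading 268.1°; drift -26.3° → track 241.8°, groundspeed 113.1 kt
Leg 2: heading 176.6°; drift +3.5° → track 180.1°, groundspeed 144.2 kt
Leg 3: heading 169.7°; drift +5.9° → track 175.6°, groundspeed 143.3 kt
Leg 4: heading 155.2°; drift +10.9° → track 166.1°, groundspeed 139.8 kt
Leg 5: heading 280.5°; drift -29.2° → track 251.3°, groundspeed 103.6 kt

Leg 1: track=241.8°, groundspeed=113.1 kt
Leg 2: track=180.1°, groundspeed=144.2 kt
Leg 3: track=175.6°, groundspeed=143.3 kt
Leg 4: track=166.1°, groundspeed=139.8 kt
Leg 5: track=251.3°, groundspeed=103.6 kt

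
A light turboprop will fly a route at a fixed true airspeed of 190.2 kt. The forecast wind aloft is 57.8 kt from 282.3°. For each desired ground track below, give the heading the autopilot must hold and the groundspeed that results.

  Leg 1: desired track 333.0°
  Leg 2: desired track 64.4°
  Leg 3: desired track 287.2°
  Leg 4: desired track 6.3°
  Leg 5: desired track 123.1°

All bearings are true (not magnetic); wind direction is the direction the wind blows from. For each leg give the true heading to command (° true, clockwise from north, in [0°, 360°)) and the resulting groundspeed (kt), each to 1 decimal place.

Leg 1: desired track 333.0°; wind correction -13.6° → command heading 319.4°, groundspeed 148.3 kt
Leg 2: desired track 64.4°; wind correction -10.8° → command heading 53.6°, groundspeed 232.5 kt
Leg 3: desired track 287.2°; wind correction -1.5° → command heading 285.7°, groundspeed 132.5 kt
Leg 4: desired track 6.3°; wind correction -17.6° → command heading 348.7°, groundspeed 175.3 kt
Leg 5: desired track 123.1°; wind correction +6.2° → command heading 129.3°, groundspeed 243.1 kt

Leg 1: heading=319.4°, groundspeed=148.3 kt
Leg 2: heading=53.6°, groundspeed=232.5 kt
Leg 3: heading=285.7°, groundspeed=132.5 kt
Leg 4: heading=348.7°, groundspeed=175.3 kt
Leg 5: heading=129.3°, groundspeed=243.1 kt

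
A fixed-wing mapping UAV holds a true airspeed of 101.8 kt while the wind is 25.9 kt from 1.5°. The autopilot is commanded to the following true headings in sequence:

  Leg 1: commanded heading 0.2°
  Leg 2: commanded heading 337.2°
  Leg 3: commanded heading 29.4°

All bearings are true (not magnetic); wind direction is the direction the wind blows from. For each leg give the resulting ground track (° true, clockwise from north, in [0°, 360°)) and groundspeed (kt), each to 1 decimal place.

Leg 1: heading 0.2°; drift -0.4° → track 359.8°, groundspeed 75.9 kt
Leg 2: heading 337.2°; drift -7.8° → track 329.4°, groundspeed 78.9 kt
Leg 3: heading 29.4°; drift +8.7° → track 38.1°, groundspeed 79.8 kt

Leg 1: track=359.8°, groundspeed=75.9 kt
Leg 2: track=329.4°, groundspeed=78.9 kt
Leg 3: track=38.1°, groundspeed=79.8 kt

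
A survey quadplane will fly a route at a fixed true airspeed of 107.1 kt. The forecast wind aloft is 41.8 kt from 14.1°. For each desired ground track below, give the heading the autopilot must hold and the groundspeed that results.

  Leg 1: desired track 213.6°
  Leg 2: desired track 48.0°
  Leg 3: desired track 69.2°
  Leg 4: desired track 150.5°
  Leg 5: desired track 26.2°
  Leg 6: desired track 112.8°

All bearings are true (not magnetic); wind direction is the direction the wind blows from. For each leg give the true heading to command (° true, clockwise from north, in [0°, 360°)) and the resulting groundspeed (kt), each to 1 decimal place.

Leg 1: desired track 213.6°; wind correction +7.5° → command heading 221.1°, groundspeed 145.6 kt
Leg 2: desired track 48.0°; wind correction -12.6° → command heading 35.4°, groundspeed 69.8 kt
Leg 3: desired track 69.2°; wind correction -18.7° → command heading 50.5°, groundspeed 77.5 kt
Leg 4: desired track 150.5°; wind correction -15.6° → command heading 134.9°, groundspeed 133.4 kt
Leg 5: desired track 26.2°; wind correction -4.7° → command heading 21.5°, groundspeed 65.9 kt
Leg 6: desired track 112.8°; wind correction -22.7° → command heading 90.1°, groundspeed 105.1 kt

Leg 1: heading=221.1°, groundspeed=145.6 kt
Leg 2: heading=35.4°, groundspeed=69.8 kt
Leg 3: heading=50.5°, groundspeed=77.5 kt
Leg 4: heading=134.9°, groundspeed=133.4 kt
Leg 5: heading=21.5°, groundspeed=65.9 kt
Leg 6: heading=90.1°, groundspeed=105.1 kt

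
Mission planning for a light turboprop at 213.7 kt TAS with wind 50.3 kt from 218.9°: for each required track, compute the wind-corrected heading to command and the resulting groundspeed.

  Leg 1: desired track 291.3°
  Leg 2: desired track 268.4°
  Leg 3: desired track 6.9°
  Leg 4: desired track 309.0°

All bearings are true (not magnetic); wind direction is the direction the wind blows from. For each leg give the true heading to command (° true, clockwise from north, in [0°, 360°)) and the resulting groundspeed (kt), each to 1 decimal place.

Leg 1: desired track 291.3°; wind correction -13.0° → command heading 278.3°, groundspeed 193.0 kt
Leg 2: desired track 268.4°; wind correction -10.3° → command heading 258.1°, groundspeed 177.6 kt
Leg 3: desired track 6.9°; wind correction -7.2° → command heading 359.7°, groundspeed 254.7 kt
Leg 4: desired track 309.0°; wind correction -13.6° → command heading 295.4°, groundspeed 207.8 kt

Leg 1: heading=278.3°, groundspeed=193.0 kt
Leg 2: heading=258.1°, groundspeed=177.6 kt
Leg 3: heading=359.7°, groundspeed=254.7 kt
Leg 4: heading=295.4°, groundspeed=207.8 kt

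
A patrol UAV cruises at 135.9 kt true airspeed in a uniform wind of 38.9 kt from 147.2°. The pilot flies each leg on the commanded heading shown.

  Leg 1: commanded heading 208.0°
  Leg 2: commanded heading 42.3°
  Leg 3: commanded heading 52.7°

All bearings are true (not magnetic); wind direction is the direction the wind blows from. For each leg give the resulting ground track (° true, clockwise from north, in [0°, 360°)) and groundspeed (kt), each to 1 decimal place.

Leg 1: heading 208.0°; drift +16.2° → track 224.2°, groundspeed 121.8 kt
Leg 2: heading 42.3°; drift -14.4° → track 27.9°, groundspeed 150.7 kt
Leg 3: heading 52.7°; drift -15.6° → track 37.1°, groundspeed 144.3 kt

Leg 1: track=224.2°, groundspeed=121.8 kt
Leg 2: track=27.9°, groundspeed=150.7 kt
Leg 3: track=37.1°, groundspeed=144.3 kt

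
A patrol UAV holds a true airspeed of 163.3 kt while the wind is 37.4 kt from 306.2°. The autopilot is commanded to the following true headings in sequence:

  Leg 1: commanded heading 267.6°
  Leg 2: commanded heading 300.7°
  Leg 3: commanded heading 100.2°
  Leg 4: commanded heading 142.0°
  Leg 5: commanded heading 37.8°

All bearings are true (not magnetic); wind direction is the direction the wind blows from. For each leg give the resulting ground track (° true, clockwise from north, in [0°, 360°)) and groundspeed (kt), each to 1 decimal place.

Leg 1: track=257.7°, groundspeed=136.1 kt
Leg 2: track=299.1°, groundspeed=126.1 kt
Leg 3: track=105.0°, groundspeed=197.6 kt
Leg 4: track=139.1°, groundspeed=199.5 kt
Leg 5: track=50.6°, groundspeed=168.5 kt

Leg 1: heading 267.6°; drift -9.9° → track 257.7°, groundspeed 136.1 kt
Leg 2: heading 300.7°; drift -1.6° → track 299.1°, groundspeed 126.1 kt
Leg 3: heading 100.2°; drift +4.8° → track 105.0°, groundspeed 197.6 kt
Leg 4: heading 142.0°; drift -2.9° → track 139.1°, groundspeed 199.5 kt
Leg 5: heading 37.8°; drift +12.8° → track 50.6°, groundspeed 168.5 kt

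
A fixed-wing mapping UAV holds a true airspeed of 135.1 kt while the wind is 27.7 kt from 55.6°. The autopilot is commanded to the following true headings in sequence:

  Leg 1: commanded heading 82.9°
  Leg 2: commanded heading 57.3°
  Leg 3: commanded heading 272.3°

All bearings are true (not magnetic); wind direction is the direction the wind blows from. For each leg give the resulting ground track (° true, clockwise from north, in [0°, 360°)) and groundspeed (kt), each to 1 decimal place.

Leg 1: heading 82.9°; drift +6.6° → track 89.5°, groundspeed 111.2 kt
Leg 2: heading 57.3°; drift +0.4° → track 57.7°, groundspeed 107.4 kt
Leg 3: heading 272.3°; drift -6.0° → track 266.3°, groundspeed 158.2 kt

Leg 1: track=89.5°, groundspeed=111.2 kt
Leg 2: track=57.7°, groundspeed=107.4 kt
Leg 3: track=266.3°, groundspeed=158.2 kt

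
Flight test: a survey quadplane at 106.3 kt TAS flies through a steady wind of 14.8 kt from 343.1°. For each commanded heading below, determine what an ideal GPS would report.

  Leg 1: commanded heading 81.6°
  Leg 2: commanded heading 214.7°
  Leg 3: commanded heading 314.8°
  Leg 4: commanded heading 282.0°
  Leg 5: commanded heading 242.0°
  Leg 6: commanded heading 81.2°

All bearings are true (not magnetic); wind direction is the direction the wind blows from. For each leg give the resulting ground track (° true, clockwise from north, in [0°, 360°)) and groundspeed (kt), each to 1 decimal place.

Leg 1: heading 81.6°; drift +7.7° → track 89.3°, groundspeed 109.5 kt
Leg 2: heading 214.7°; drift -5.7° → track 209.0°, groundspeed 116.1 kt
Leg 3: heading 314.8°; drift -4.3° → track 310.5°, groundspeed 93.5 kt
Leg 4: heading 282.0°; drift -7.4° → track 274.6°, groundspeed 100.0 kt
Leg 5: heading 242.0°; drift -7.6° → track 234.4°, groundspeed 110.1 kt
Leg 6: heading 81.2°; drift +7.7° → track 88.9°, groundspeed 109.4 kt

Leg 1: track=89.3°, groundspeed=109.5 kt
Leg 2: track=209.0°, groundspeed=116.1 kt
Leg 3: track=310.5°, groundspeed=93.5 kt
Leg 4: track=274.6°, groundspeed=100.0 kt
Leg 5: track=234.4°, groundspeed=110.1 kt
Leg 6: track=88.9°, groundspeed=109.4 kt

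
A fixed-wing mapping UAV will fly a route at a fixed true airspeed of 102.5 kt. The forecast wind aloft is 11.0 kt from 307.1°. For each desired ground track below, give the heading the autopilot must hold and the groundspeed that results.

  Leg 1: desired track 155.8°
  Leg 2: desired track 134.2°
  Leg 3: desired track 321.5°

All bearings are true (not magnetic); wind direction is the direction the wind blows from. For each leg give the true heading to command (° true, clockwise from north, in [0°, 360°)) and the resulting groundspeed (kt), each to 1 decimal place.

Leg 1: heading=158.8°, groundspeed=112.0 kt
Leg 2: heading=135.0°, groundspeed=113.4 kt
Leg 3: heading=320.0°, groundspeed=91.8 kt

Leg 1: desired track 155.8°; wind correction +3.0° → command heading 158.8°, groundspeed 112.0 kt
Leg 2: desired track 134.2°; wind correction +0.8° → command heading 135.0°, groundspeed 113.4 kt
Leg 3: desired track 321.5°; wind correction -1.5° → command heading 320.0°, groundspeed 91.8 kt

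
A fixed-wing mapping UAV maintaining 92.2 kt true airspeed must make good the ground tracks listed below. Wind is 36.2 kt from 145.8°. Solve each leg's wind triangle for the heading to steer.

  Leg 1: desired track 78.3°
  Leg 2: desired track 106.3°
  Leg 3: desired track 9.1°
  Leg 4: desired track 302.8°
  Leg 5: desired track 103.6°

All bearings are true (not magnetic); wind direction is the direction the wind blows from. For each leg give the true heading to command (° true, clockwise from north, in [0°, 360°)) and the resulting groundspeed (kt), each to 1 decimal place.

Leg 1: heading=99.6°, groundspeed=72.1 kt
Leg 2: heading=120.8°, groundspeed=61.3 kt
Leg 3: heading=24.7°, groundspeed=115.1 kt
Leg 4: heading=294.0°, groundspeed=124.4 kt
Leg 5: heading=118.9°, groundspeed=62.1 kt

Leg 1: desired track 78.3°; wind correction +21.3° → command heading 99.6°, groundspeed 72.1 kt
Leg 2: desired track 106.3°; wind correction +14.5° → command heading 120.8°, groundspeed 61.3 kt
Leg 3: desired track 9.1°; wind correction +15.6° → command heading 24.7°, groundspeed 115.1 kt
Leg 4: desired track 302.8°; wind correction -8.8° → command heading 294.0°, groundspeed 124.4 kt
Leg 5: desired track 103.6°; wind correction +15.3° → command heading 118.9°, groundspeed 62.1 kt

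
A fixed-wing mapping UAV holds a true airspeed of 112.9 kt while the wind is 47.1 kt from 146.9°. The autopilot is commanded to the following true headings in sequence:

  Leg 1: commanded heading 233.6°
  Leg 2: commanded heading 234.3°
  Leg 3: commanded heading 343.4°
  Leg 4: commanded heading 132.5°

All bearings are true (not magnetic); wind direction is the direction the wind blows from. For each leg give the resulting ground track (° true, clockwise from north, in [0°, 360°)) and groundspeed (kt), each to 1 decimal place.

Leg 1: heading 233.6°; drift +23.1° → track 256.7°, groundspeed 119.8 kt
Leg 2: heading 234.3°; drift +23.0° → track 257.3°, groundspeed 120.3 kt
Leg 3: heading 343.4°; drift -4.8° → track 338.6°, groundspeed 158.6 kt
Leg 4: heading 132.5°; drift -9.9° → track 122.6°, groundspeed 68.3 kt

Leg 1: track=256.7°, groundspeed=119.8 kt
Leg 2: track=257.3°, groundspeed=120.3 kt
Leg 3: track=338.6°, groundspeed=158.6 kt
Leg 4: track=122.6°, groundspeed=68.3 kt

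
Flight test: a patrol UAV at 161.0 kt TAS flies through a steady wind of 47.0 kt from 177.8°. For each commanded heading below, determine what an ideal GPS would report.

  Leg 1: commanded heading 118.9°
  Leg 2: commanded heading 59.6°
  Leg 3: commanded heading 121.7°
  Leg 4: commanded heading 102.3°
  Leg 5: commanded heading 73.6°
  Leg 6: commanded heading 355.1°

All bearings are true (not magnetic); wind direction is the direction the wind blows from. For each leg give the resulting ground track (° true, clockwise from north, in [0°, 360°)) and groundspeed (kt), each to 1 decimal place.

Leg 1: heading 118.9°; drift -16.4° → track 102.5°, groundspeed 142.5 kt
Leg 2: heading 59.6°; drift -12.7° → track 46.9°, groundspeed 187.8 kt
Leg 3: heading 121.7°; drift -16.1° → track 105.6°, groundspeed 140.3 kt
Leg 4: heading 102.3°; drift -17.0° → track 85.3°, groundspeed 156.0 kt
Leg 5: heading 73.6°; drift -14.8° → track 58.8°, groundspeed 178.4 kt
Leg 6: heading 355.1°; drift +0.6° → track 355.7°, groundspeed 208.0 kt

Leg 1: track=102.5°, groundspeed=142.5 kt
Leg 2: track=46.9°, groundspeed=187.8 kt
Leg 3: track=105.6°, groundspeed=140.3 kt
Leg 4: track=85.3°, groundspeed=156.0 kt
Leg 5: track=58.8°, groundspeed=178.4 kt
Leg 6: track=355.7°, groundspeed=208.0 kt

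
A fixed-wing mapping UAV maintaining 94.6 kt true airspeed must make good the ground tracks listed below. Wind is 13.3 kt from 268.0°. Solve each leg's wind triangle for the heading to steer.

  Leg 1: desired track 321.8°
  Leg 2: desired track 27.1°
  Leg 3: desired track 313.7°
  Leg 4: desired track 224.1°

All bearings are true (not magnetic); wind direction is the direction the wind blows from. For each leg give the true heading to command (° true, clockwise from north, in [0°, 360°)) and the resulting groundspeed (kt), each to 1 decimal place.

Leg 1: heading=315.3°, groundspeed=86.1 kt
Leg 2: heading=20.0°, groundspeed=100.4 kt
Leg 3: heading=307.9°, groundspeed=84.8 kt
Leg 4: heading=229.7°, groundspeed=84.6 kt

Leg 1: desired track 321.8°; wind correction -6.5° → command heading 315.3°, groundspeed 86.1 kt
Leg 2: desired track 27.1°; wind correction -7.1° → command heading 20.0°, groundspeed 100.4 kt
Leg 3: desired track 313.7°; wind correction -5.8° → command heading 307.9°, groundspeed 84.8 kt
Leg 4: desired track 224.1°; wind correction +5.6° → command heading 229.7°, groundspeed 84.6 kt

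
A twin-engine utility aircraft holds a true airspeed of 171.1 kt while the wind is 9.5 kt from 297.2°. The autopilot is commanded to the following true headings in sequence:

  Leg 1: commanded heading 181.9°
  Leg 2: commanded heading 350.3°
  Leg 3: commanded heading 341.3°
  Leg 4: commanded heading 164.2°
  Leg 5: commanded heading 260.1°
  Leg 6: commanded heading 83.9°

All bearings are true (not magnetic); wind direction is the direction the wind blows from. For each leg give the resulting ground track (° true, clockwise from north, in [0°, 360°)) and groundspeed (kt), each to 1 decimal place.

Leg 1: heading 181.9°; drift -2.8° → track 179.1°, groundspeed 175.4 kt
Leg 2: heading 350.3°; drift +2.6° → track 352.9°, groundspeed 165.6 kt
Leg 3: heading 341.3°; drift +2.3° → track 343.6°, groundspeed 164.4 kt
Leg 4: heading 164.2°; drift -2.2° → track 162.0°, groundspeed 177.7 kt
Leg 5: heading 260.1°; drift -2.0° → track 258.1°, groundspeed 163.6 kt
Leg 6: heading 83.9°; drift +1.7° → track 85.6°, groundspeed 179.1 kt

Leg 1: track=179.1°, groundspeed=175.4 kt
Leg 2: track=352.9°, groundspeed=165.6 kt
Leg 3: track=343.6°, groundspeed=164.4 kt
Leg 4: track=162.0°, groundspeed=177.7 kt
Leg 5: track=258.1°, groundspeed=163.6 kt
Leg 6: track=85.6°, groundspeed=179.1 kt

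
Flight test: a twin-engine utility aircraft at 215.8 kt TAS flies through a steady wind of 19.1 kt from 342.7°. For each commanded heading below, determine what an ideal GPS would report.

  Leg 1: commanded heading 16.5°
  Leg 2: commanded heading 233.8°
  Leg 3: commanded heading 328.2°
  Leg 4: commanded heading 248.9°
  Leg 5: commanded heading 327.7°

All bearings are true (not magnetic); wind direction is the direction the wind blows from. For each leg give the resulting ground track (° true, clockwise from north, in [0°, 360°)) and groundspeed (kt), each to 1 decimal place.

Leg 1: heading 16.5°; drift +3.0° → track 19.5°, groundspeed 200.2 kt
Leg 2: heading 233.8°; drift -4.7° → track 229.1°, groundspeed 222.7 kt
Leg 3: heading 328.2°; drift -1.4° → track 326.8°, groundspeed 197.4 kt
Leg 4: heading 248.9°; drift -5.0° → track 243.9°, groundspeed 217.9 kt
Leg 5: heading 327.7°; drift -1.4° → track 326.3°, groundspeed 197.4 kt

Leg 1: track=19.5°, groundspeed=200.2 kt
Leg 2: track=229.1°, groundspeed=222.7 kt
Leg 3: track=326.8°, groundspeed=197.4 kt
Leg 4: track=243.9°, groundspeed=217.9 kt
Leg 5: track=326.3°, groundspeed=197.4 kt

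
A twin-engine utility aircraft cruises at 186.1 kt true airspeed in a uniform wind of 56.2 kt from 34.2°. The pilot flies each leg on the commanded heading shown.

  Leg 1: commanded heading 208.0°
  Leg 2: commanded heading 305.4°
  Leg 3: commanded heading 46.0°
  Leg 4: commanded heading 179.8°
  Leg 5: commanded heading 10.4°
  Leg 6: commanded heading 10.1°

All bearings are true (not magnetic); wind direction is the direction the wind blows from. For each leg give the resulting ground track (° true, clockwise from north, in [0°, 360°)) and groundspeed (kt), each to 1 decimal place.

Leg 1: heading 208.0°; drift +1.4° → track 209.4°, groundspeed 242.0 kt
Leg 2: heading 305.4°; drift -16.9° → track 288.5°, groundspeed 193.3 kt
Leg 3: heading 46.0°; drift +5.0° → track 51.0°, groundspeed 131.6 kt
Leg 4: heading 179.8°; drift +7.8° → track 187.6°, groundspeed 234.6 kt
Leg 5: heading 10.4°; drift -9.6° → track 0.8°, groundspeed 136.6 kt
Leg 6: heading 10.1°; drift -9.7° → track 0.4°, groundspeed 136.7 kt

Leg 1: track=209.4°, groundspeed=242.0 kt
Leg 2: track=288.5°, groundspeed=193.3 kt
Leg 3: track=51.0°, groundspeed=131.6 kt
Leg 4: track=187.6°, groundspeed=234.6 kt
Leg 5: track=0.8°, groundspeed=136.6 kt
Leg 6: track=0.4°, groundspeed=136.7 kt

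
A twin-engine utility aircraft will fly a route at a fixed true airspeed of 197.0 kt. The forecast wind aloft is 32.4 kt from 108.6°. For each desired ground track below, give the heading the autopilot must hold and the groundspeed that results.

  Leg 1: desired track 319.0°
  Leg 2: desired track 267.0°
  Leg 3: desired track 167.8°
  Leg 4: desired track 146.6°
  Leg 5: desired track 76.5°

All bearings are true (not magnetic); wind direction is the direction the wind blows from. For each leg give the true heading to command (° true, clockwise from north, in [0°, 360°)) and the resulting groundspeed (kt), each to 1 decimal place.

Leg 1: desired track 319.0°; wind correction +4.8° → command heading 323.8°, groundspeed 224.3 kt
Leg 2: desired track 267.0°; wind correction -3.5° → command heading 263.5°, groundspeed 226.8 kt
Leg 3: desired track 167.8°; wind correction -8.1° → command heading 159.7°, groundspeed 178.4 kt
Leg 4: desired track 146.6°; wind correction -5.8° → command heading 140.8°, groundspeed 170.5 kt
Leg 5: desired track 76.5°; wind correction +5.0° → command heading 81.5°, groundspeed 168.8 kt

Leg 1: heading=323.8°, groundspeed=224.3 kt
Leg 2: heading=263.5°, groundspeed=226.8 kt
Leg 3: heading=159.7°, groundspeed=178.4 kt
Leg 4: heading=140.8°, groundspeed=170.5 kt
Leg 5: heading=81.5°, groundspeed=168.8 kt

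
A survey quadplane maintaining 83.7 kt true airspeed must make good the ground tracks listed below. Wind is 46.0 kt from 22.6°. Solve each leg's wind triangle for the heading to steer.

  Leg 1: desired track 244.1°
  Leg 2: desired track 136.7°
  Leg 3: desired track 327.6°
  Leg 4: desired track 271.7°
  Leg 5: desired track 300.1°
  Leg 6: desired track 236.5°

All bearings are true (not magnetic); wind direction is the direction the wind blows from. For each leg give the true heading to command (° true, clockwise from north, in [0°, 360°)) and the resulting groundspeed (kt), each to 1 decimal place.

Leg 1: desired track 244.1°; wind correction +21.4° → command heading 265.5°, groundspeed 112.4 kt
Leg 2: desired track 136.7°; wind correction -30.1° → command heading 106.6°, groundspeed 91.2 kt
Leg 3: desired track 327.6°; wind correction +26.8° → command heading 354.4°, groundspeed 48.4 kt
Leg 4: desired track 271.7°; wind correction +30.9° → command heading 302.6°, groundspeed 88.2 kt
Leg 5: desired track 300.1°; wind correction +33.0° → command heading 333.1°, groundspeed 64.2 kt
Leg 6: desired track 236.5°; wind correction +17.9° → command heading 254.4°, groundspeed 117.9 kt

Leg 1: heading=265.5°, groundspeed=112.4 kt
Leg 2: heading=106.6°, groundspeed=91.2 kt
Leg 3: heading=354.4°, groundspeed=48.4 kt
Leg 4: heading=302.6°, groundspeed=88.2 kt
Leg 5: heading=333.1°, groundspeed=64.2 kt
Leg 6: heading=254.4°, groundspeed=117.9 kt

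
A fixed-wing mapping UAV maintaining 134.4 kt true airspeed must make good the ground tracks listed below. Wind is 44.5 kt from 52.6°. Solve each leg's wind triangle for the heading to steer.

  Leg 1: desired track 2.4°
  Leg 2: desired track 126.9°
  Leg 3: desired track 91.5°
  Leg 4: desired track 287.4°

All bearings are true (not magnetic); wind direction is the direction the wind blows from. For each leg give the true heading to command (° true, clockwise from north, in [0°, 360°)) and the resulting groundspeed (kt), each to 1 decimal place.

Leg 1: heading=17.1°, groundspeed=101.5 kt
Leg 2: heading=108.3°, groundspeed=115.3 kt
Leg 3: heading=79.5°, groundspeed=96.8 kt
Leg 4: heading=303.1°, groundspeed=155.0 kt

Leg 1: desired track 2.4°; wind correction +14.7° → command heading 17.1°, groundspeed 101.5 kt
Leg 2: desired track 126.9°; wind correction -18.6° → command heading 108.3°, groundspeed 115.3 kt
Leg 3: desired track 91.5°; wind correction -12.0° → command heading 79.5°, groundspeed 96.8 kt
Leg 4: desired track 287.4°; wind correction +15.7° → command heading 303.1°, groundspeed 155.0 kt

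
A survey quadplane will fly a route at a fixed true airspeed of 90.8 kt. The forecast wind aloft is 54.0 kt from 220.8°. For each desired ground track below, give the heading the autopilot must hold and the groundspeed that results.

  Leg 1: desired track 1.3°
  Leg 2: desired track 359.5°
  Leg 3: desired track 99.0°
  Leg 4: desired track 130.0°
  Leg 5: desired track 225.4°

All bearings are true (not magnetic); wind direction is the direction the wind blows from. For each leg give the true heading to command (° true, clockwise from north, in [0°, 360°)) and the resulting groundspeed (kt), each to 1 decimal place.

Leg 1: desired track 1.3°; wind correction -22.2° → command heading 339.1°, groundspeed 125.7 kt
Leg 2: desired track 359.5°; wind correction -23.1° → command heading 336.4°, groundspeed 124.1 kt
Leg 3: desired track 99.0°; wind correction +30.4° → command heading 129.4°, groundspeed 106.8 kt
Leg 4: desired track 130.0°; wind correction +36.5° → command heading 166.5°, groundspeed 73.8 kt
Leg 5: desired track 225.4°; wind correction -2.7° → command heading 222.7°, groundspeed 36.9 kt

Leg 1: heading=339.1°, groundspeed=125.7 kt
Leg 2: heading=336.4°, groundspeed=124.1 kt
Leg 3: heading=129.4°, groundspeed=106.8 kt
Leg 4: heading=166.5°, groundspeed=73.8 kt
Leg 5: heading=222.7°, groundspeed=36.9 kt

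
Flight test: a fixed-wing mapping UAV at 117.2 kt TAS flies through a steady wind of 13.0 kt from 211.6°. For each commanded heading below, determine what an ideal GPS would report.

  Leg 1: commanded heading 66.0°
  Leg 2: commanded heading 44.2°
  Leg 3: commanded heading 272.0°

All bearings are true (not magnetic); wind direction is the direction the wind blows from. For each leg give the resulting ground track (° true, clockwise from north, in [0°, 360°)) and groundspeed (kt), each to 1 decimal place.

Leg 1: track=62.7°, groundspeed=128.1 kt
Leg 2: track=42.9°, groundspeed=129.9 kt
Leg 3: track=277.8°, groundspeed=111.4 kt

Leg 1: heading 66.0°; drift -3.3° → track 62.7°, groundspeed 128.1 kt
Leg 2: heading 44.2°; drift -1.3° → track 42.9°, groundspeed 129.9 kt
Leg 3: heading 272.0°; drift +5.8° → track 277.8°, groundspeed 111.4 kt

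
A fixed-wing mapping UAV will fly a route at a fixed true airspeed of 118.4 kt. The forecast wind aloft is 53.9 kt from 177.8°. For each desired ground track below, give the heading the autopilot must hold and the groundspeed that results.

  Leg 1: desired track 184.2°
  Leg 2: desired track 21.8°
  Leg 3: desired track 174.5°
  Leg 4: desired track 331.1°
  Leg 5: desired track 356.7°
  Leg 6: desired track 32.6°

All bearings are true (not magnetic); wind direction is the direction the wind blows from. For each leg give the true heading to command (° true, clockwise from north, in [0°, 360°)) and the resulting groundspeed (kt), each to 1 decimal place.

Leg 1: desired track 184.2°; wind correction -2.9° → command heading 181.3°, groundspeed 64.7 kt
Leg 2: desired track 21.8°; wind correction +10.7° → command heading 32.5°, groundspeed 165.6 kt
Leg 3: desired track 174.5°; wind correction +1.5° → command heading 176.0°, groundspeed 64.5 kt
Leg 4: desired track 331.1°; wind correction -11.8° → command heading 319.3°, groundspeed 164.0 kt
Leg 5: desired track 356.7°; wind correction -0.5° → command heading 356.2°, groundspeed 172.3 kt
Leg 6: desired track 32.6°; wind correction +15.1° → command heading 47.7°, groundspeed 158.6 kt

Leg 1: heading=181.3°, groundspeed=64.7 kt
Leg 2: heading=32.5°, groundspeed=165.6 kt
Leg 3: heading=176.0°, groundspeed=64.5 kt
Leg 4: heading=319.3°, groundspeed=164.0 kt
Leg 5: heading=356.2°, groundspeed=172.3 kt
Leg 6: heading=47.7°, groundspeed=158.6 kt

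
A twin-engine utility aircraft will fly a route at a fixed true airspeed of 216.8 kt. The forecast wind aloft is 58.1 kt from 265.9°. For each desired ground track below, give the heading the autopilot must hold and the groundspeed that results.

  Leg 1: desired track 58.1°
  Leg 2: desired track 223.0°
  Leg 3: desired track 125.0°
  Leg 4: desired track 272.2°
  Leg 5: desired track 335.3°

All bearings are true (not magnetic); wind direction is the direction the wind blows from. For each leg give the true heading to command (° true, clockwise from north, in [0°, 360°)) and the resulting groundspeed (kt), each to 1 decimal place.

Leg 1: heading=50.9°, groundspeed=266.5 kt
Leg 2: heading=233.5°, groundspeed=170.6 kt
Leg 3: heading=134.7°, groundspeed=258.8 kt
Leg 4: heading=270.5°, groundspeed=159.0 kt
Leg 5: heading=320.8°, groundspeed=189.4 kt

Leg 1: desired track 58.1°; wind correction -7.2° → command heading 50.9°, groundspeed 266.5 kt
Leg 2: desired track 223.0°; wind correction +10.5° → command heading 233.5°, groundspeed 170.6 kt
Leg 3: desired track 125.0°; wind correction +9.7° → command heading 134.7°, groundspeed 258.8 kt
Leg 4: desired track 272.2°; wind correction -1.7° → command heading 270.5°, groundspeed 159.0 kt
Leg 5: desired track 335.3°; wind correction -14.5° → command heading 320.8°, groundspeed 189.4 kt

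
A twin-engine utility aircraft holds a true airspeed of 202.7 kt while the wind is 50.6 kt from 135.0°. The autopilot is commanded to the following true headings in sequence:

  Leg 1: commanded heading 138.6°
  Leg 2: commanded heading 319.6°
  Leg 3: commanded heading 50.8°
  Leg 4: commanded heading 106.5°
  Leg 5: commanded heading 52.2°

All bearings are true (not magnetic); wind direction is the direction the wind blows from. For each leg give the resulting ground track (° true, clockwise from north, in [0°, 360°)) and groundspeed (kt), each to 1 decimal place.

Leg 1: heading 138.6°; drift +1.2° → track 139.8°, groundspeed 152.2 kt
Leg 2: heading 319.6°; drift -0.9° → track 318.7°, groundspeed 253.2 kt
Leg 3: heading 50.8°; drift -14.3° → track 36.5°, groundspeed 203.9 kt
Leg 4: heading 106.5°; drift -8.7° → track 97.8°, groundspeed 160.1 kt
Leg 5: heading 52.2°; drift -14.3° → track 37.9°, groundspeed 202.7 kt

Leg 1: track=139.8°, groundspeed=152.2 kt
Leg 2: track=318.7°, groundspeed=253.2 kt
Leg 3: track=36.5°, groundspeed=203.9 kt
Leg 4: track=97.8°, groundspeed=160.1 kt
Leg 5: track=37.9°, groundspeed=202.7 kt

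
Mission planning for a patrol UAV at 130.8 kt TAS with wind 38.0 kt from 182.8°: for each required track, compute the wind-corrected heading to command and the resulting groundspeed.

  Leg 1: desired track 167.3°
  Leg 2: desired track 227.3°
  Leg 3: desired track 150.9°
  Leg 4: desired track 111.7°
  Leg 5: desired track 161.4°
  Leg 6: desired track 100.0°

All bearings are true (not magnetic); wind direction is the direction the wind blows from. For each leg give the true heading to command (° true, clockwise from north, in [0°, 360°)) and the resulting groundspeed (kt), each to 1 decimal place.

Leg 1: heading=171.8°, groundspeed=93.8 kt
Leg 2: heading=215.6°, groundspeed=101.0 kt
Leg 3: heading=159.7°, groundspeed=97.0 kt
Leg 4: heading=127.7°, groundspeed=113.5 kt
Leg 5: heading=167.5°, groundspeed=94.7 kt
Leg 6: heading=116.8°, groundspeed=120.5 kt

Leg 1: desired track 167.3°; wind correction +4.5° → command heading 171.8°, groundspeed 93.8 kt
Leg 2: desired track 227.3°; wind correction -11.7° → command heading 215.6°, groundspeed 101.0 kt
Leg 3: desired track 150.9°; wind correction +8.8° → command heading 159.7°, groundspeed 97.0 kt
Leg 4: desired track 111.7°; wind correction +16.0° → command heading 127.7°, groundspeed 113.5 kt
Leg 5: desired track 161.4°; wind correction +6.1° → command heading 167.5°, groundspeed 94.7 kt
Leg 6: desired track 100.0°; wind correction +16.8° → command heading 116.8°, groundspeed 120.5 kt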